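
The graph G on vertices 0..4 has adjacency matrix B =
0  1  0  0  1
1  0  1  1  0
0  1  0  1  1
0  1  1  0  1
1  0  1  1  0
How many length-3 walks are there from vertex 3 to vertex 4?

7

The number of length-3 walks from vertex 3 to vertex 4 is entry (3,4) of B³, where B is the adjacency matrix.
B² = [[2, 0, 2, 2, 0], [0, 3, 1, 1, 3], [2, 1, 3, 2, 1], [2, 1, 2, 3, 1], [0, 3, 1, 1, 3]]
B³ = [[0, 6, 2, 2, 6], [6, 2, 7, 7, 2], [2, 7, 4, 5, 7], [2, 7, 5, 4, 7], [6, 2, 7, 7, 2]]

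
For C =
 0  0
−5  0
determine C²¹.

C is strictly triangular, hence nilpotent: C² = 0, so C²¹ = 0.

[[0, 0], [0, 0]]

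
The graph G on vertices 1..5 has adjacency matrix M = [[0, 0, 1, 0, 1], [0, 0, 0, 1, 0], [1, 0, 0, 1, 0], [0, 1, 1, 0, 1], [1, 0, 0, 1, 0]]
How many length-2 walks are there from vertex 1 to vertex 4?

2

The number of length-2 walks from vertex 1 to vertex 4 is entry (1,4) of M², where M is the adjacency matrix.
M² = [[2, 0, 0, 2, 0], [0, 1, 1, 0, 1], [0, 1, 2, 0, 2], [2, 0, 0, 3, 0], [0, 1, 2, 0, 2]]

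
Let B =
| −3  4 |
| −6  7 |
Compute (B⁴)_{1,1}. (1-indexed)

tr B = 4 and det B = 3, so the characteristic polynomial is λ² − (4)λ + (3) with roots 1 and 3.
Eigenvectors give P = [[1, −2], [1, −3]] with P⁻¹ = [[3, −2], [1, −1]], and B = P·diag(1, 3)·P⁻¹.
Then B⁴ = P·diag(1, 81)·P⁻¹ = [[1, −162], [1, −243]] · [[3, −2], [1, −1]] = [[−159, 160], [−240, 241]].

−159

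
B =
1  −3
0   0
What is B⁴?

[[1, −3], [0, 0]]

B² = [[1, −3], [0, 0]]
B³ = [[1, −3], [0, 0]]
B⁴ = [[1, −3], [0, 0]]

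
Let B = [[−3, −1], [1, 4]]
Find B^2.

[[8, −1], [1, 15]]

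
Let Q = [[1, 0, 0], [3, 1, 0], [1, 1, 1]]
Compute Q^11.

Q = I + N where N = [[0, 0, 0], [3, 0, 0], [1, 1, 0]] is strictly lower-triangular, so N^3 = 0.
(I + N)^11 = I + 11·N + 55·N^2 = [[1, 0, 0], [33, 1, 0], [176, 11, 1]].

[[1, 0, 0], [33, 1, 0], [176, 11, 1]]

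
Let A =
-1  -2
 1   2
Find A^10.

A² = A (a projection; rank 1, trace 1), so A^10 = A.

[[-1, -2], [1, 2]]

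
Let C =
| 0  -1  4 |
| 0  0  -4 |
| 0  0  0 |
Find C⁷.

[[0, 0, 0], [0, 0, 0], [0, 0, 0]]

C is strictly triangular, hence nilpotent: C³ = 0, so C⁷ = 0.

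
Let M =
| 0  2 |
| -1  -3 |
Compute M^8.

tr M = -3 and det M = 2, so the characteristic polynomial is λ² − (-3)λ + (2) with roots -2 and -1.
Eigenvectors give P = [[-1, -2], [1, 1]] with P⁻¹ = [[1, 2], [-1, -1]], and M = P·diag(-2, -1)·P⁻¹.
Then M^8 = P·diag(256, 1)·P⁻¹ = [[-256, -2], [256, 1]] · [[1, 2], [-1, -1]] = [[-254, -510], [255, 511]].

[[-254, -510], [255, 511]]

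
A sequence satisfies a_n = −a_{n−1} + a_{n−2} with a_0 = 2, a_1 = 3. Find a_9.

60

With companion matrix M = [[−1, 1], [1, 0]], [a_n, a_{n−1}]ᵀ = M·[a_{n−1}, a_{n−2}]ᵀ, so [a_9, a_8]ᵀ = M⁸·[a_1, a_0]ᵀ.
M⁸ = [[34, −21], [−21, 13]], giving [a_9, a_8]ᵀ = [[60], [−37]].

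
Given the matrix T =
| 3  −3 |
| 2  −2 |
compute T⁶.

[[3, −3], [2, −2]]

T² = T (a projection; rank 1, trace 1), so T⁶ = T.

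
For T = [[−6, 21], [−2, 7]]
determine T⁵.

[[−6, 21], [−2, 7]]

T² = T (a projection; rank 1, trace 1), so T⁵ = T.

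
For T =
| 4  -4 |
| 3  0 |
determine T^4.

[[-176, 128], [-96, -48]]

T^2 = [[4, -16], [12, -12]]
T^3 = [[-32, -16], [12, -48]]
T^4 = [[-176, 128], [-96, -48]]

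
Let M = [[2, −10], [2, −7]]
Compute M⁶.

[[−2596, 6650], [−1330, 3389]]

tr M = −5 and det M = 6, so the characteristic polynomial is λ² − (−5)λ + (6) with roots −2 and −3.
Eigenvectors give P = [[5, 2], [2, 1]] with P⁻¹ = [[1, −2], [−2, 5]], and M = P·diag(−2, −3)·P⁻¹.
Then M⁶ = P·diag(64, 729)·P⁻¹ = [[320, 1458], [128, 729]] · [[1, −2], [−2, 5]] = [[−2596, 6650], [−1330, 3389]].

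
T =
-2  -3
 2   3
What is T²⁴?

T² = T (a projection; rank 1, trace 1), so T²⁴ = T.

[[-2, -3], [2, 3]]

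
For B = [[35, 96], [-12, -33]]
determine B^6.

[[6553, 17472], [-2184, -5823]]

tr B = 2 and det B = -3, so the characteristic polynomial is λ² − (2)λ + (-3) with roots -1 and 3.
Eigenvectors give P = [[-8, -3], [3, 1]] with P⁻¹ = [[1, 3], [-3, -8]], and B = P·diag(-1, 3)·P⁻¹.
Then B^6 = P·diag(1, 729)·P⁻¹ = [[-8, -2187], [3, 729]] · [[1, 3], [-3, -8]] = [[6553, 17472], [-2184, -5823]].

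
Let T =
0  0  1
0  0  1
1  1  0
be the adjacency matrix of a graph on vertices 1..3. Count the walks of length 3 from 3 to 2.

The number of length-3 walks from vertex 3 to vertex 2 is entry (3,2) of T³, where T is the adjacency matrix.
T² = [[1, 1, 0], [1, 1, 0], [0, 0, 2]]
T³ = [[0, 0, 2], [0, 0, 2], [2, 2, 0]]

2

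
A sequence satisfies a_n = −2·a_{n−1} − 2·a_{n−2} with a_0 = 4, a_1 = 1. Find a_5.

With companion matrix A = [[−2, −2], [1, 0]], [a_n, a_{n−1}]ᵀ = A·[a_{n−1}, a_{n−2}]ᵀ, so [a_5, a_4]ᵀ = A⁴·[a_1, a_0]ᵀ.
A⁴ = [[−4, 0], [0, −4]], giving [a_5, a_4]ᵀ = [[−4], [−16]].

−4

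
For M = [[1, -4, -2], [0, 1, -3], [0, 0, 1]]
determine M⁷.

[[1, -28, 238], [0, 1, -21], [0, 0, 1]]

M = I + N where N = [[0, -4, -2], [0, 0, -3], [0, 0, 0]] is strictly upper-triangular, so N³ = 0.
(I + N)⁷ = I + 7·N + 21·N² = [[1, -28, 238], [0, 1, -21], [0, 0, 1]].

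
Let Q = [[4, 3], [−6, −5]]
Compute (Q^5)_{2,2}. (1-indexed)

tr Q = −1 and det Q = −2, so the characteristic polynomial is λ² − (−1)λ + (−2) with roots −2 and 1.
Eigenvectors give P = [[−1, −1], [2, 1]] with P⁻¹ = [[1, 1], [−2, −1]], and Q = P·diag(−2, 1)·P⁻¹.
Then Q^5 = P·diag(−32, 1)·P⁻¹ = [[32, −1], [−64, 1]] · [[1, 1], [−2, −1]] = [[34, 33], [−66, −65]].

−65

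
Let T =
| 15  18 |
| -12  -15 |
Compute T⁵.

tr T = 0 and det T = -9, so the characteristic polynomial is λ² − (0)λ + (-9) with roots -3 and 3.
Eigenvectors give P = [[-1, 3], [1, -2]] with P⁻¹ = [[2, 3], [1, 1]], and T = P·diag(-3, 3)·P⁻¹.
Then T⁵ = P·diag(-243, 243)·P⁻¹ = [[243, 729], [-243, -486]] · [[2, 3], [1, 1]] = [[1215, 1458], [-972, -1215]].

[[1215, 1458], [-972, -1215]]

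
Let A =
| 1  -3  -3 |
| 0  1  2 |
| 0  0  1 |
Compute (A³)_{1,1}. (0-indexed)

1

A = I + N where N = [[0, -3, -3], [0, 0, 2], [0, 0, 0]] is strictly upper-triangular, so N³ = 0.
(I + N)³ = I + 3·N + 3·N² = [[1, -9, -27], [0, 1, 6], [0, 0, 1]].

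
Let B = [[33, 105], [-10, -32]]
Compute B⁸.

[[44391, 132405], [-12610, -37574]]

tr B = 1 and det B = -6, so the characteristic polynomial is λ² − (1)λ + (-6) with roots -2 and 3.
Eigenvectors give P = [[3, 7], [-1, -2]] with P⁻¹ = [[-2, -7], [1, 3]], and B = P·diag(-2, 3)·P⁻¹.
Then B⁸ = P·diag(256, 6561)·P⁻¹ = [[768, 45927], [-256, -13122]] · [[-2, -7], [1, 3]] = [[44391, 132405], [-12610, -37574]].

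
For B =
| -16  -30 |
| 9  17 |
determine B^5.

tr B = 1 and det B = -2, so the characteristic polynomial is λ² − (1)λ + (-2) with roots 2 and -1.
Eigenvectors give P = [[-5, -2], [3, 1]] with P⁻¹ = [[1, 2], [-3, -5]], and B = P·diag(2, -1)·P⁻¹.
Then B^5 = P·diag(32, -1)·P⁻¹ = [[-160, 2], [96, -1]] · [[1, 2], [-3, -5]] = [[-166, -330], [99, 197]].

[[-166, -330], [99, 197]]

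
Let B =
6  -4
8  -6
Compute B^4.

[[16, 0], [0, 16]]

tr B = 0 and det B = -4, so the characteristic polynomial is λ² − (0)λ + (-4) with roots -2 and 2.
Eigenvectors give P = [[-1, -1], [-2, -1]] with P⁻¹ = [[1, -1], [-2, 1]], and B = P·diag(-2, 2)·P⁻¹.
Then B^4 = P·diag(16, 16)·P⁻¹ = [[-16, -16], [-32, -16]] · [[1, -1], [-2, 1]] = [[16, 0], [0, 16]].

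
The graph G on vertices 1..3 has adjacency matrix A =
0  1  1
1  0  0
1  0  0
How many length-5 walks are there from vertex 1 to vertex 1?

0

The number of length-5 walks from vertex 1 to vertex 1 is entry (1,1) of A^5, where A is the adjacency matrix.
A^2 = [[2, 0, 0], [0, 1, 1], [0, 1, 1]]
A^3 = [[0, 2, 2], [2, 0, 0], [2, 0, 0]]
A^4 = [[4, 0, 0], [0, 2, 2], [0, 2, 2]]
A^5 = [[0, 4, 4], [4, 0, 0], [4, 0, 0]]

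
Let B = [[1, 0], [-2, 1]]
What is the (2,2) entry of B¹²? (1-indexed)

1

B = I + N where N = [[0, 0], [-2, 0]] is strictly lower-triangular, so N² = 0.
(I + N)¹² = I + 12·N = [[1, 0], [-24, 1]].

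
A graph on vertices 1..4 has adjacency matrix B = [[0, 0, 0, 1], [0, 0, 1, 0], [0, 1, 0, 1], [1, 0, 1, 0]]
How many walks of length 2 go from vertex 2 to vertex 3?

0

The number of length-2 walks from vertex 2 to vertex 3 is entry (2,3) of B^2, where B is the adjacency matrix.
B^2 = [[1, 0, 1, 0], [0, 1, 0, 1], [1, 0, 2, 0], [0, 1, 0, 2]]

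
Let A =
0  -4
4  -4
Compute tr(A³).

A² = [[-16, 16], [-16, 0]]
A³ = [[64, 0], [0, 64]]

128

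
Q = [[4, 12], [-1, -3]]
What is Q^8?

Q² = Q (a projection; rank 1, trace 1), so Q^8 = Q.

[[4, 12], [-1, -3]]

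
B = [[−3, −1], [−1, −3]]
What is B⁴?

[[136, 120], [120, 136]]

B² = [[10, 6], [6, 10]]
B³ = [[−36, −28], [−28, −36]]
B⁴ = [[136, 120], [120, 136]]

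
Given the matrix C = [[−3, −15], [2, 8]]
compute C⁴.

[[−309, −975], [130, 406]]

tr C = 5 and det C = 6, so the characteristic polynomial is λ² − (5)λ + (6) with roots 3 and 2.
Eigenvectors give P = [[−5, −3], [2, 1]] with P⁻¹ = [[1, 3], [−2, −5]], and C = P·diag(3, 2)·P⁻¹.
Then C⁴ = P·diag(81, 16)·P⁻¹ = [[−405, −48], [162, 16]] · [[1, 3], [−2, −5]] = [[−309, −975], [130, 406]].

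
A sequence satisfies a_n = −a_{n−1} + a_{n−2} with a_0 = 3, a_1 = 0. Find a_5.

With companion matrix C = [[−1, 1], [1, 0]], [a_n, a_{n−1}]ᵀ = C·[a_{n−1}, a_{n−2}]ᵀ, so [a_5, a_4]ᵀ = C⁴·[a_1, a_0]ᵀ.
C⁴ = [[5, −3], [−3, 2]], giving [a_5, a_4]ᵀ = [[−9], [6]].

−9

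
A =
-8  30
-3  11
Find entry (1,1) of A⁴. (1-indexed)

tr A = 3 and det A = 2, so the characteristic polynomial is λ² − (3)λ + (2) with roots 2 and 1.
Eigenvectors give P = [[3, -10], [1, -3]] with P⁻¹ = [[-3, 10], [-1, 3]], and A = P·diag(2, 1)·P⁻¹.
Then A⁴ = P·diag(16, 1)·P⁻¹ = [[48, -10], [16, -3]] · [[-3, 10], [-1, 3]] = [[-134, 450], [-45, 151]].

-134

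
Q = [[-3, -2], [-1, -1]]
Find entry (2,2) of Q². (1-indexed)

3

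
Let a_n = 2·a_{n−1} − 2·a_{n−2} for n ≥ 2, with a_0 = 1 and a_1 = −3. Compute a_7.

With companion matrix B = [[2, −2], [1, 0]], [a_n, a_{n−1}]ᵀ = B·[a_{n−1}, a_{n−2}]ᵀ, so [a_7, a_6]ᵀ = B⁶·[a_1, a_0]ᵀ.
B⁶ = [[−8, 16], [−8, 8]], giving [a_7, a_6]ᵀ = [[40], [32]].

40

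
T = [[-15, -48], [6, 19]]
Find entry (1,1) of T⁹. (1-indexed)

tr T = 4 and det T = 3, so the characteristic polynomial is λ² − (4)λ + (3) with roots 3 and 1.
Eigenvectors give P = [[8, 3], [-3, -1]] with P⁻¹ = [[-1, -3], [3, 8]], and T = P·diag(3, 1)·P⁻¹.
Then T⁹ = P·diag(19683, 1)·P⁻¹ = [[157464, 3], [-59049, -1]] · [[-1, -3], [3, 8]] = [[-157455, -472368], [59046, 177139]].

-157455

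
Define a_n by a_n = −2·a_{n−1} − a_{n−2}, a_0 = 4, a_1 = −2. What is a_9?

14

With companion matrix A = [[−2, −1], [1, 0]], [a_n, a_{n−1}]ᵀ = A·[a_{n−1}, a_{n−2}]ᵀ, so [a_9, a_8]ᵀ = A^8·[a_1, a_0]ᵀ.
A^8 = [[9, 8], [−8, −7]], giving [a_9, a_8]ᵀ = [[14], [−12]].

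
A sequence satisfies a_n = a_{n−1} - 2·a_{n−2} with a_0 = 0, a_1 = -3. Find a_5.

With companion matrix C = [[1, -2], [1, 0]], [a_n, a_{n−1}]ᵀ = C·[a_{n−1}, a_{n−2}]ᵀ, so [a_5, a_4]ᵀ = C⁴·[a_1, a_0]ᵀ.
C⁴ = [[-1, 6], [-3, 2]], giving [a_5, a_4]ᵀ = [[3], [9]].

3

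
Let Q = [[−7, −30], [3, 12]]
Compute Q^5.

tr Q = 5 and det Q = 6, so the characteristic polynomial is λ² − (5)λ + (6) with roots 3 and 2.
Eigenvectors give P = [[−3, 10], [1, −3]] with P⁻¹ = [[3, 10], [1, 3]], and Q = P·diag(3, 2)·P⁻¹.
Then Q^5 = P·diag(243, 32)·P⁻¹ = [[−729, 320], [243, −96]] · [[3, 10], [1, 3]] = [[−1867, −6330], [633, 2142]].

[[−1867, −6330], [633, 2142]]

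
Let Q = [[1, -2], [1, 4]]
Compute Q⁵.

[[-179, -422], [211, 454]]

tr Q = 5 and det Q = 6, so the characteristic polynomial is λ² − (5)λ + (6) with roots 2 and 3.
Eigenvectors give P = [[-2, -1], [1, 1]] with P⁻¹ = [[-1, -1], [1, 2]], and Q = P·diag(2, 3)·P⁻¹.
Then Q⁵ = P·diag(32, 243)·P⁻¹ = [[-64, -243], [32, 243]] · [[-1, -1], [1, 2]] = [[-179, -422], [211, 454]].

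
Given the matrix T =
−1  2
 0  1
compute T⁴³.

T² = I (check: tr T = 0 and det T = −1), so T⁴³ = T since 43 is odd.

[[−1, 2], [0, 1]]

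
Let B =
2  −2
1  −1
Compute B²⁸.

B² = B (a projection; rank 1, trace 1), so B²⁸ = B.

[[2, −2], [1, −1]]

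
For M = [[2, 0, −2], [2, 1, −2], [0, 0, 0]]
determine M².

[[4, 0, −4], [6, 1, −6], [0, 0, 0]]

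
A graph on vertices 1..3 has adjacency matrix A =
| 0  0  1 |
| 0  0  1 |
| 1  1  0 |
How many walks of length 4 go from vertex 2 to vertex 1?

2

The number of length-4 walks from vertex 2 to vertex 1 is entry (2,1) of A⁴, where A is the adjacency matrix.
A² = [[1, 1, 0], [1, 1, 0], [0, 0, 2]]
A³ = [[0, 0, 2], [0, 0, 2], [2, 2, 0]]
A⁴ = [[2, 2, 0], [2, 2, 0], [0, 0, 4]]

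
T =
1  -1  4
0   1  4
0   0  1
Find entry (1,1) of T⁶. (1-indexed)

T = I + N where N = [[0, -1, 4], [0, 0, 4], [0, 0, 0]] is strictly upper-triangular, so N³ = 0.
(I + N)⁶ = I + 6·N + 15·N² = [[1, -6, -36], [0, 1, 24], [0, 0, 1]].

1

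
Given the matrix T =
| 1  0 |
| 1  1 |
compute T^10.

[[1, 0], [10, 1]]

T = I + N where N = [[0, 0], [1, 0]] is strictly lower-triangular, so N^2 = 0.
(I + N)^10 = I + 10·N = [[1, 0], [10, 1]].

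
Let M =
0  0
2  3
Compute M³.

M² = [[0, 0], [6, 9]]
M³ = [[0, 0], [18, 27]]

[[0, 0], [18, 27]]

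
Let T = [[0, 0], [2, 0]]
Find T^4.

T is strictly triangular, hence nilpotent: T^2 = 0, so T^4 = 0.

[[0, 0], [0, 0]]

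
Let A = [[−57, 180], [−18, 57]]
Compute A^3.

[[−513, 1620], [−162, 513]]

tr A = 0 and det A = −9, so the characteristic polynomial is λ² − (0)λ + (−9) with roots −3 and 3.
Eigenvectors give P = [[10, −3], [3, −1]] with P⁻¹ = [[1, −3], [3, −10]], and A = P·diag(−3, 3)·P⁻¹.
Then A^3 = P·diag(−27, 27)·P⁻¹ = [[−270, −81], [−81, −27]] · [[1, −3], [3, −10]] = [[−513, 1620], [−162, 513]].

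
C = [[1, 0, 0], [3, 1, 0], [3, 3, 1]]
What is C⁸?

[[1, 0, 0], [24, 1, 0], [276, 24, 1]]

C = I + N where N = [[0, 0, 0], [3, 0, 0], [3, 3, 0]] is strictly lower-triangular, so N³ = 0.
(I + N)⁸ = I + 8·N + 28·N² = [[1, 0, 0], [24, 1, 0], [276, 24, 1]].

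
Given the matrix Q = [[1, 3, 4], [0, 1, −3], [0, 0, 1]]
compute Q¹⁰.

[[1, 30, −365], [0, 1, −30], [0, 0, 1]]

Q = I + N where N = [[0, 3, 4], [0, 0, −3], [0, 0, 0]] is strictly upper-triangular, so N³ = 0.
(I + N)¹⁰ = I + 10·N + 45·N² = [[1, 30, −365], [0, 1, −30], [0, 0, 1]].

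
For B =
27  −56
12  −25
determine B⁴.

[[561, −1120], [240, −479]]

tr B = 2 and det B = −3, so the characteristic polynomial is λ² − (2)λ + (−3) with roots −1 and 3.
Eigenvectors give P = [[2, 7], [1, 3]] with P⁻¹ = [[−3, 7], [1, −2]], and B = P·diag(−1, 3)·P⁻¹.
Then B⁴ = P·diag(1, 81)·P⁻¹ = [[2, 567], [1, 243]] · [[−3, 7], [1, −2]] = [[561, −1120], [240, −479]].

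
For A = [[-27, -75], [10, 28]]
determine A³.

tr A = 1 and det A = -6, so the characteristic polynomial is λ² − (1)λ + (-6) with roots -2 and 3.
Eigenvectors give P = [[3, 5], [-1, -2]] with P⁻¹ = [[2, 5], [-1, -3]], and A = P·diag(-2, 3)·P⁻¹.
Then A³ = P·diag(-8, 27)·P⁻¹ = [[-24, 135], [8, -54]] · [[2, 5], [-1, -3]] = [[-183, -525], [70, 202]].

[[-183, -525], [70, 202]]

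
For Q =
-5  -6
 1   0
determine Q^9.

tr Q = -5 and det Q = 6, so the characteristic polynomial is λ² − (-5)λ + (6) with roots -2 and -3.
Eigenvectors give P = [[-2, 3], [1, -1]] with P⁻¹ = [[1, 3], [1, 2]], and Q = P·diag(-2, -3)·P⁻¹.
Then Q^9 = P·diag(-512, -19683)·P⁻¹ = [[1024, -59049], [-512, 19683]] · [[1, 3], [1, 2]] = [[-58025, -115026], [19171, 37830]].

[[-58025, -115026], [19171, 37830]]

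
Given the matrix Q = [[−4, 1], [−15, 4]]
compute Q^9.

[[−4, 1], [−15, 4]]

Q² = I (check: tr Q = 0 and det Q = −1), so Q^9 = Q since 9 is odd.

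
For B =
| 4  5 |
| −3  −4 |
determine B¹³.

[[4, 5], [−3, −4]]

B² = I (check: tr B = 0 and det B = −1), so B¹³ = B since 13 is odd.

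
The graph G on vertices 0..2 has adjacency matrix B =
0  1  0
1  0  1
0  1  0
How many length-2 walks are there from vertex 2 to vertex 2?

The number of length-2 walks from vertex 2 to vertex 2 is entry (2,2) of B², where B is the adjacency matrix.
B² = [[1, 0, 1], [0, 2, 0], [1, 0, 1]]

1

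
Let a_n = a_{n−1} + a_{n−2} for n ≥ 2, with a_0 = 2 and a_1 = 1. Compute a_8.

With companion matrix M = [[1, 1], [1, 0]], [a_n, a_{n−1}]ᵀ = M·[a_{n−1}, a_{n−2}]ᵀ, so [a_8, a_7]ᵀ = M^7·[a_1, a_0]ᵀ.
M^7 = [[21, 13], [13, 8]], giving [a_8, a_7]ᵀ = [[47], [29]].

47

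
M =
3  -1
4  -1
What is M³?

M² = [[5, -2], [8, -3]]
M³ = [[7, -3], [12, -5]]

[[7, -3], [12, -5]]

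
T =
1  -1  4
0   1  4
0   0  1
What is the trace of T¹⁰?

T = I + N where N = [[0, -1, 4], [0, 0, 4], [0, 0, 0]] is strictly upper-triangular, so N³ = 0.
(I + N)¹⁰ = I + 10·N + 45·N² = [[1, -10, -140], [0, 1, 40], [0, 0, 1]].

3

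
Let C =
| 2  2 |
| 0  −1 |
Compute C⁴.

C² = [[4, 2], [0, 1]]
C³ = [[8, 6], [0, −1]]
C⁴ = [[16, 10], [0, 1]]

[[16, 10], [0, 1]]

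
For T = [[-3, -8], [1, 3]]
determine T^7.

[[-3, -8], [1, 3]]

T² = I (check: tr T = 0 and det T = -1), so T^7 = T since 7 is odd.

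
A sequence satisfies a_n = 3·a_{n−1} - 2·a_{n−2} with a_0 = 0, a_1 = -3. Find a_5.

-93

With companion matrix T = [[3, -2], [1, 0]], [a_n, a_{n−1}]ᵀ = T·[a_{n−1}, a_{n−2}]ᵀ, so [a_5, a_4]ᵀ = T⁴·[a_1, a_0]ᵀ.
T⁴ = [[31, -30], [15, -14]], giving [a_5, a_4]ᵀ = [[-93], [-45]].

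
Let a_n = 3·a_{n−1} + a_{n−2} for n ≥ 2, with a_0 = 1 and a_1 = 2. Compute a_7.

2738

With companion matrix B = [[3, 1], [1, 0]], [a_n, a_{n−1}]ᵀ = B·[a_{n−1}, a_{n−2}]ᵀ, so [a_7, a_6]ᵀ = B^6·[a_1, a_0]ᵀ.
B^6 = [[1189, 360], [360, 109]], giving [a_7, a_6]ᵀ = [[2738], [829]].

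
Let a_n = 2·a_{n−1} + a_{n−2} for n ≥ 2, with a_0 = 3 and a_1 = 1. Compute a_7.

With companion matrix A = [[2, 1], [1, 0]], [a_n, a_{n−1}]ᵀ = A·[a_{n−1}, a_{n−2}]ᵀ, so [a_7, a_6]ᵀ = A⁶·[a_1, a_0]ᵀ.
A⁶ = [[169, 70], [70, 29]], giving [a_7, a_6]ᵀ = [[379], [157]].

379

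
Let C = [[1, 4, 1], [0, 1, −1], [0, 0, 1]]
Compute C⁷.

[[1, 28, −77], [0, 1, −7], [0, 0, 1]]

C = I + N where N = [[0, 4, 1], [0, 0, −1], [0, 0, 0]] is strictly upper-triangular, so N³ = 0.
(I + N)⁷ = I + 7·N + 21·N² = [[1, 28, −77], [0, 1, −7], [0, 0, 1]].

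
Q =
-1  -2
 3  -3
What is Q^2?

[[-5, 8], [-12, 3]]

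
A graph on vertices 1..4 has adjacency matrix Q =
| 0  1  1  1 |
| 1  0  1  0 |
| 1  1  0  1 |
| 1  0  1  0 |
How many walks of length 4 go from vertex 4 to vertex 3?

9

The number of length-4 walks from vertex 4 to vertex 3 is entry (4,3) of Q⁴, where Q is the adjacency matrix.
Q² = [[3, 1, 2, 1], [1, 2, 1, 2], [2, 1, 3, 1], [1, 2, 1, 2]]
Q³ = [[4, 5, 5, 5], [5, 2, 5, 2], [5, 5, 4, 5], [5, 2, 5, 2]]
Q⁴ = [[15, 9, 14, 9], [9, 10, 9, 10], [14, 9, 15, 9], [9, 10, 9, 10]]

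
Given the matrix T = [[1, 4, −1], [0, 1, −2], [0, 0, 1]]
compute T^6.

[[1, 24, −126], [0, 1, −12], [0, 0, 1]]

T = I + N where N = [[0, 4, −1], [0, 0, −2], [0, 0, 0]] is strictly upper-triangular, so N^3 = 0.
(I + N)^6 = I + 6·N + 15·N^2 = [[1, 24, −126], [0, 1, −12], [0, 0, 1]].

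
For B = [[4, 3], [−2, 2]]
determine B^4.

B^2 = [[10, 18], [−12, −2]]
B^3 = [[4, 66], [−44, −40]]
B^4 = [[−116, 144], [−96, −212]]

[[−116, 144], [−96, −212]]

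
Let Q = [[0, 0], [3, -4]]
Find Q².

[[0, 0], [-12, 16]]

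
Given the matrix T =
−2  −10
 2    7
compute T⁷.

[[−8108, −20590], [4118, 10423]]

tr T = 5 and det T = 6, so the characteristic polynomial is λ² − (5)λ + (6) with roots 2 and 3.
Eigenvectors give P = [[5, −2], [−2, 1]] with P⁻¹ = [[1, 2], [2, 5]], and T = P·diag(2, 3)·P⁻¹.
Then T⁷ = P·diag(128, 2187)·P⁻¹ = [[640, −4374], [−256, 2187]] · [[1, 2], [2, 5]] = [[−8108, −20590], [4118, 10423]].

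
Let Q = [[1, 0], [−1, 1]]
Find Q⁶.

Q = I + N where N = [[0, 0], [−1, 0]] is strictly lower-triangular, so N² = 0.
(I + N)⁶ = I + 6·N = [[1, 0], [−6, 1]].

[[1, 0], [−6, 1]]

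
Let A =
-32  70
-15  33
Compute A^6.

tr A = 1 and det A = -6, so the characteristic polynomial is λ² − (1)λ + (-6) with roots 3 and -2.
Eigenvectors give P = [[2, 7], [1, 3]] with P⁻¹ = [[-3, 7], [1, -2]], and A = P·diag(3, -2)·P⁻¹.
Then A^6 = P·diag(729, 64)·P⁻¹ = [[1458, 448], [729, 192]] · [[-3, 7], [1, -2]] = [[-3926, 9310], [-1995, 4719]].

[[-3926, 9310], [-1995, 4719]]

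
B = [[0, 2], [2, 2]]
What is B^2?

[[4, 4], [4, 8]]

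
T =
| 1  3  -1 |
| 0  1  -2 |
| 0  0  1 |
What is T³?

[[1, 9, -21], [0, 1, -6], [0, 0, 1]]

T = I + N where N = [[0, 3, -1], [0, 0, -2], [0, 0, 0]] is strictly upper-triangular, so N³ = 0.
(I + N)³ = I + 3·N + 3·N² = [[1, 9, -21], [0, 1, -6], [0, 0, 1]].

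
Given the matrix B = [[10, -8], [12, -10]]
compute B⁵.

tr B = 0 and det B = -4, so the characteristic polynomial is λ² − (0)λ + (-4) with roots 2 and -2.
Eigenvectors give P = [[-1, 2], [-1, 3]] with P⁻¹ = [[-3, 2], [-1, 1]], and B = P·diag(2, -2)·P⁻¹.
Then B⁵ = P·diag(32, -32)·P⁻¹ = [[-32, -64], [-32, -96]] · [[-3, 2], [-1, 1]] = [[160, -128], [192, -160]].

[[160, -128], [192, -160]]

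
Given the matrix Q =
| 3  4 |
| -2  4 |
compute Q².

[[1, 28], [-14, 8]]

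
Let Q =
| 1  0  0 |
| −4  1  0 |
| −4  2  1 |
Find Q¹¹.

[[1, 0, 0], [−44, 1, 0], [−484, 22, 1]]

Q = I + N where N = [[0, 0, 0], [−4, 0, 0], [−4, 2, 0]] is strictly lower-triangular, so N³ = 0.
(I + N)¹¹ = I + 11·N + 55·N² = [[1, 0, 0], [−44, 1, 0], [−484, 22, 1]].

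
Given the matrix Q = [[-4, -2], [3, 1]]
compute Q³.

[[-22, -14], [21, 13]]

tr Q = -3 and det Q = 2, so the characteristic polynomial is λ² − (-3)λ + (2) with roots -1 and -2.
Eigenvectors give P = [[-2, -1], [3, 1]] with P⁻¹ = [[1, 1], [-3, -2]], and Q = P·diag(-1, -2)·P⁻¹.
Then Q³ = P·diag(-1, -8)·P⁻¹ = [[2, 8], [-3, -8]] · [[1, 1], [-3, -2]] = [[-22, -14], [21, 13]].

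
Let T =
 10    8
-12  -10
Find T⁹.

[[2560, 2048], [-3072, -2560]]

tr T = 0 and det T = -4, so the characteristic polynomial is λ² − (0)λ + (-4) with roots 2 and -2.
Eigenvectors give P = [[-1, 2], [1, -3]] with P⁻¹ = [[-3, -2], [-1, -1]], and T = P·diag(2, -2)·P⁻¹.
Then T⁹ = P·diag(512, -512)·P⁻¹ = [[-512, -1024], [512, 1536]] · [[-3, -2], [-1, -1]] = [[2560, 2048], [-3072, -2560]].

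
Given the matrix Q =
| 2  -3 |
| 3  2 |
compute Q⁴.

[[-119, 120], [-120, -119]]

Q² = [[-5, -12], [12, -5]]
Q³ = [[-46, -9], [9, -46]]
Q⁴ = [[-119, 120], [-120, -119]]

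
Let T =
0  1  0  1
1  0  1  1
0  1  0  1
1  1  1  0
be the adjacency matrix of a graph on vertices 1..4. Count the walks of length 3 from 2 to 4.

The number of length-3 walks from vertex 2 to vertex 4 is entry (2,4) of T³, where T is the adjacency matrix.
T² = [[2, 1, 2, 1], [1, 3, 1, 2], [2, 1, 2, 1], [1, 2, 1, 3]]
T³ = [[2, 5, 2, 5], [5, 4, 5, 5], [2, 5, 2, 5], [5, 5, 5, 4]]

5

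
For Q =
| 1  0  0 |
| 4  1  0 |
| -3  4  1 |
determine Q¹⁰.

Q = I + N where N = [[0, 0, 0], [4, 0, 0], [-3, 4, 0]] is strictly lower-triangular, so N³ = 0.
(I + N)¹⁰ = I + 10·N + 45·N² = [[1, 0, 0], [40, 1, 0], [690, 40, 1]].

[[1, 0, 0], [40, 1, 0], [690, 40, 1]]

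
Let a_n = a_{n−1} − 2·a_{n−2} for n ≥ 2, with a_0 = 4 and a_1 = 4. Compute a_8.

−68

With companion matrix Q = [[1, −2], [1, 0]], [a_n, a_{n−1}]ᵀ = Q·[a_{n−1}, a_{n−2}]ᵀ, so [a_8, a_7]ᵀ = Q^7·[a_1, a_0]ᵀ.
Q^7 = [[−3, −14], [7, −10]], giving [a_8, a_7]ᵀ = [[−68], [−12]].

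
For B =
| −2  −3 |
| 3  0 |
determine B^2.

[[−5, 6], [−6, −9]]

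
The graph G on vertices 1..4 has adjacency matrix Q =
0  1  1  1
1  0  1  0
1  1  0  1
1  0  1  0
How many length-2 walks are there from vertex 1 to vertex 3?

The number of length-2 walks from vertex 1 to vertex 3 is entry (1,3) of Q², where Q is the adjacency matrix.
Q² = [[3, 1, 2, 1], [1, 2, 1, 2], [2, 1, 3, 1], [1, 2, 1, 2]]

2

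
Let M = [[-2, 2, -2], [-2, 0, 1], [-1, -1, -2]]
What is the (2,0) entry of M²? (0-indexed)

6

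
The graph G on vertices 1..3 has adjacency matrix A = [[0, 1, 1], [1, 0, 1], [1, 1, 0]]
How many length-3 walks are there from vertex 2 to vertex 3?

3

The number of length-3 walks from vertex 2 to vertex 3 is entry (2,3) of A³, where A is the adjacency matrix.
A² = [[2, 1, 1], [1, 2, 1], [1, 1, 2]]
A³ = [[2, 3, 3], [3, 2, 3], [3, 3, 2]]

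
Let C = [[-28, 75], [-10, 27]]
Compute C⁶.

tr C = -1 and det C = -6, so the characteristic polynomial is λ² − (-1)λ + (-6) with roots 2 and -3.
Eigenvectors give P = [[-5, 3], [-2, 1]] with P⁻¹ = [[1, -3], [2, -5]], and C = P·diag(2, -3)·P⁻¹.
Then C⁶ = P·diag(64, 729)·P⁻¹ = [[-320, 2187], [-128, 729]] · [[1, -3], [2, -5]] = [[4054, -9975], [1330, -3261]].

[[4054, -9975], [1330, -3261]]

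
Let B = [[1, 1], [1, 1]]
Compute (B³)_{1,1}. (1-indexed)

B² = [[2, 2], [2, 2]]
B³ = [[4, 4], [4, 4]]

4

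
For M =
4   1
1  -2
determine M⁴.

[[293, 44], [44, 29]]

M² = [[17, 2], [2, 5]]
M³ = [[70, 13], [13, -8]]
M⁴ = [[293, 44], [44, 29]]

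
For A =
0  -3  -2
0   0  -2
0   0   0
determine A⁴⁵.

A is strictly triangular, hence nilpotent: A³ = 0, so A⁴⁵ = 0.

[[0, 0, 0], [0, 0, 0], [0, 0, 0]]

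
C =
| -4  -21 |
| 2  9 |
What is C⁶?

tr C = 5 and det C = 6, so the characteristic polynomial is λ² − (5)λ + (6) with roots 2 and 3.
Eigenvectors give P = [[7, -3], [-2, 1]] with P⁻¹ = [[1, 3], [2, 7]], and C = P·diag(2, 3)·P⁻¹.
Then C⁶ = P·diag(64, 729)·P⁻¹ = [[448, -2187], [-128, 729]] · [[1, 3], [2, 7]] = [[-3926, -13965], [1330, 4719]].

[[-3926, -13965], [1330, 4719]]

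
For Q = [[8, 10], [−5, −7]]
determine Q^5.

[[518, 550], [−275, −307]]

tr Q = 1 and det Q = −6, so the characteristic polynomial is λ² − (1)λ + (−6) with roots 3 and −2.
Eigenvectors give P = [[2, −1], [−1, 1]] with P⁻¹ = [[1, 1], [1, 2]], and Q = P·diag(3, −2)·P⁻¹.
Then Q^5 = P·diag(243, −32)·P⁻¹ = [[486, 32], [−243, −32]] · [[1, 1], [1, 2]] = [[518, 550], [−275, −307]].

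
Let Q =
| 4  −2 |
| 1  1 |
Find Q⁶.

[[1394, −1330], [665, −601]]

tr Q = 5 and det Q = 6, so the characteristic polynomial is λ² − (5)λ + (6) with roots 3 and 2.
Eigenvectors give P = [[2, 1], [1, 1]] with P⁻¹ = [[1, −1], [−1, 2]], and Q = P·diag(3, 2)·P⁻¹.
Then Q⁶ = P·diag(729, 64)·P⁻¹ = [[1458, 64], [729, 64]] · [[1, −1], [−1, 2]] = [[1394, −1330], [665, −601]].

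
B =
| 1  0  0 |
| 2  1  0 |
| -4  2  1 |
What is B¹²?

[[1, 0, 0], [24, 1, 0], [216, 24, 1]]

B = I + N where N = [[0, 0, 0], [2, 0, 0], [-4, 2, 0]] is strictly lower-triangular, so N³ = 0.
(I + N)¹² = I + 12·N + 66·N² = [[1, 0, 0], [24, 1, 0], [216, 24, 1]].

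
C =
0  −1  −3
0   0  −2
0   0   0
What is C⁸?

[[0, 0, 0], [0, 0, 0], [0, 0, 0]]

C is strictly triangular, hence nilpotent: C³ = 0, so C⁸ = 0.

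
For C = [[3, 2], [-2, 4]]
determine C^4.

C^2 = [[5, 14], [-14, 12]]
C^3 = [[-13, 66], [-66, 20]]
C^4 = [[-171, 238], [-238, -52]]

[[-171, 238], [-238, -52]]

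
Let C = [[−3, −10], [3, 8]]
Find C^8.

tr C = 5 and det C = 6, so the characteristic polynomial is λ² − (5)λ + (6) with roots 2 and 3.
Eigenvectors give P = [[−2, −5], [1, 3]] with P⁻¹ = [[−3, −5], [1, 2]], and C = P·diag(2, 3)·P⁻¹.
Then C^8 = P·diag(256, 6561)·P⁻¹ = [[−512, −32805], [256, 19683]] · [[−3, −5], [1, 2]] = [[−31269, −63050], [18915, 38086]].

[[−31269, −63050], [18915, 38086]]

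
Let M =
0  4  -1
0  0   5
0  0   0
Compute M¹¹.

M is strictly triangular, hence nilpotent: M³ = 0, so M¹¹ = 0.

[[0, 0, 0], [0, 0, 0], [0, 0, 0]]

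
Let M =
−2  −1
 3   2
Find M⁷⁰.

M² = I (check: tr M = 0 and det M = −1), so M⁷⁰ = I since 70 is even.

[[1, 0], [0, 1]]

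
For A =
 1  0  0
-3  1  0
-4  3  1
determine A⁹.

A = I + N where N = [[0, 0, 0], [-3, 0, 0], [-4, 3, 0]] is strictly lower-triangular, so N³ = 0.
(I + N)⁹ = I + 9·N + 36·N² = [[1, 0, 0], [-27, 1, 0], [-360, 27, 1]].

[[1, 0, 0], [-27, 1, 0], [-360, 27, 1]]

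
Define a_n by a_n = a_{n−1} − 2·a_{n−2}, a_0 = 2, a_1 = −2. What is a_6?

−6

With companion matrix C = [[1, −2], [1, 0]], [a_n, a_{n−1}]ᵀ = C·[a_{n−1}, a_{n−2}]ᵀ, so [a_6, a_5]ᵀ = C⁵·[a_1, a_0]ᵀ.
C⁵ = [[5, 2], [−1, 6]], giving [a_6, a_5]ᵀ = [[−6], [14]].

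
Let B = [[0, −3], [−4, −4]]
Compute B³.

B² = [[12, 12], [16, 28]]
B³ = [[−48, −84], [−112, −160]]

[[−48, −84], [−112, −160]]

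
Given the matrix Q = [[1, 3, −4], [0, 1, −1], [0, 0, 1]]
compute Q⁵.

[[1, 15, −50], [0, 1, −5], [0, 0, 1]]

Q = I + N where N = [[0, 3, −4], [0, 0, −1], [0, 0, 0]] is strictly upper-triangular, so N³ = 0.
(I + N)⁵ = I + 5·N + 10·N² = [[1, 15, −50], [0, 1, −5], [0, 0, 1]].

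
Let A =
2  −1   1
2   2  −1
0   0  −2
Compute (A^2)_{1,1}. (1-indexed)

2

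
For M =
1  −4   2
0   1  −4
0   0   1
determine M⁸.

[[1, −32, 464], [0, 1, −32], [0, 0, 1]]

M = I + N where N = [[0, −4, 2], [0, 0, −4], [0, 0, 0]] is strictly upper-triangular, so N³ = 0.
(I + N)⁸ = I + 8·N + 28·N² = [[1, −32, 464], [0, 1, −32], [0, 0, 1]].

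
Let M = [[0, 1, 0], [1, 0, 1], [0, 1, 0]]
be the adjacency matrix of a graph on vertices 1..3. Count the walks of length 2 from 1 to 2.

0

The number of length-2 walks from vertex 1 to vertex 2 is entry (1,2) of M², where M is the adjacency matrix.
M² = [[1, 0, 1], [0, 2, 0], [1, 0, 1]]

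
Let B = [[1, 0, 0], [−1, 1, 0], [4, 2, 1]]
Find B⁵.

B = I + N where N = [[0, 0, 0], [−1, 0, 0], [4, 2, 0]] is strictly lower-triangular, so N³ = 0.
(I + N)⁵ = I + 5·N + 10·N² = [[1, 0, 0], [−5, 1, 0], [0, 10, 1]].

[[1, 0, 0], [−5, 1, 0], [0, 10, 1]]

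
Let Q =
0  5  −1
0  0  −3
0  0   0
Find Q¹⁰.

[[0, 0, 0], [0, 0, 0], [0, 0, 0]]

Q is strictly triangular, hence nilpotent: Q³ = 0, so Q¹⁰ = 0.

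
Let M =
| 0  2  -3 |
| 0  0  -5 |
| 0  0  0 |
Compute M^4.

M is strictly triangular, hence nilpotent: M^3 = 0, so M^4 = 0.

[[0, 0, 0], [0, 0, 0], [0, 0, 0]]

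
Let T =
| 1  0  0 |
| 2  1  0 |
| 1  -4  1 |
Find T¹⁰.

T = I + N where N = [[0, 0, 0], [2, 0, 0], [1, -4, 0]] is strictly lower-triangular, so N³ = 0.
(I + N)¹⁰ = I + 10·N + 45·N² = [[1, 0, 0], [20, 1, 0], [-350, -40, 1]].

[[1, 0, 0], [20, 1, 0], [-350, -40, 1]]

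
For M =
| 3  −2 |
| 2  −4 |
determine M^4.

[[21, 34], [−34, 140]]

M^2 = [[5, 2], [−2, 12]]
M^3 = [[19, −18], [18, −44]]
M^4 = [[21, 34], [−34, 140]]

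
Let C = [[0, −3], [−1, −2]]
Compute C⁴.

[[21, 60], [20, 61]]

C² = [[3, 6], [2, 7]]
C³ = [[−6, −21], [−7, −20]]
C⁴ = [[21, 60], [20, 61]]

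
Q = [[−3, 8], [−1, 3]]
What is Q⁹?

[[−3, 8], [−1, 3]]

Q² = I (check: tr Q = 0 and det Q = −1), so Q⁹ = Q since 9 is odd.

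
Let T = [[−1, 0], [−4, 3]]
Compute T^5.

[[−1, 0], [−244, 243]]

tr T = 2 and det T = −3, so the characteristic polynomial is λ² − (2)λ + (−3) with roots −1 and 3.
Eigenvectors give P = [[−1, 0], [−1, 1]] with P⁻¹ = [[−1, 0], [−1, 1]], and T = P·diag(−1, 3)·P⁻¹.
Then T^5 = P·diag(−1, 243)·P⁻¹ = [[1, 0], [1, 243]] · [[−1, 0], [−1, 1]] = [[−1, 0], [−244, 243]].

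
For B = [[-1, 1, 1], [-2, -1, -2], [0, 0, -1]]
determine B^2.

[[-1, -2, -4], [4, -1, 2], [0, 0, 1]]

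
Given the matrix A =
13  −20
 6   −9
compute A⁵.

[[1453, −2420], [726, −1209]]

tr A = 4 and det A = 3, so the characteristic polynomial is λ² − (4)λ + (3) with roots 1 and 3.
Eigenvectors give P = [[−5, −2], [−3, −1]] with P⁻¹ = [[1, −2], [−3, 5]], and A = P·diag(1, 3)·P⁻¹.
Then A⁵ = P·diag(1, 243)·P⁻¹ = [[−5, −486], [−3, −243]] · [[1, −2], [−3, 5]] = [[1453, −2420], [726, −1209]].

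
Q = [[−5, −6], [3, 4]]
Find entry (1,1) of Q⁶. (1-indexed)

127

tr Q = −1 and det Q = −2, so the characteristic polynomial is λ² − (−1)λ + (−2) with roots 1 and −2.
Eigenvectors give P = [[−1, 2], [1, −1]] with P⁻¹ = [[1, 2], [1, 1]], and Q = P·diag(1, −2)·P⁻¹.
Then Q⁶ = P·diag(1, 64)·P⁻¹ = [[−1, 128], [1, −64]] · [[1, 2], [1, 1]] = [[127, 126], [−63, −62]].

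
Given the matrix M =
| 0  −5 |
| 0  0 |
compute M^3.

[[0, 0], [0, 0]]

M is strictly triangular, hence nilpotent: M^2 = 0, so M^3 = 0.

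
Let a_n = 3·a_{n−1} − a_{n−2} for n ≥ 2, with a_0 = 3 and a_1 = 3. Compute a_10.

12543

With companion matrix A = [[3, −1], [1, 0]], [a_n, a_{n−1}]ᵀ = A·[a_{n−1}, a_{n−2}]ᵀ, so [a_10, a_9]ᵀ = A^9·[a_1, a_0]ᵀ.
A^9 = [[6765, −2584], [2584, −987]], giving [a_10, a_9]ᵀ = [[12543], [4791]].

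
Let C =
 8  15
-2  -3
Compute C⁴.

[[406, 975], [-130, -309]]

tr C = 5 and det C = 6, so the characteristic polynomial is λ² − (5)λ + (6) with roots 3 and 2.
Eigenvectors give P = [[-3, 5], [1, -2]] with P⁻¹ = [[-2, -5], [-1, -3]], and C = P·diag(3, 2)·P⁻¹.
Then C⁴ = P·diag(81, 16)·P⁻¹ = [[-243, 80], [81, -32]] · [[-2, -5], [-1, -3]] = [[406, 975], [-130, -309]].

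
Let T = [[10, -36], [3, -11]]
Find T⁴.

tr T = -1 and det T = -2, so the characteristic polynomial is λ² − (-1)λ + (-2) with roots 1 and -2.
Eigenvectors give P = [[4, -3], [1, -1]] with P⁻¹ = [[1, -3], [1, -4]], and T = P·diag(1, -2)·P⁻¹.
Then T⁴ = P·diag(1, 16)·P⁻¹ = [[4, -48], [1, -16]] · [[1, -3], [1, -4]] = [[-44, 180], [-15, 61]].

[[-44, 180], [-15, 61]]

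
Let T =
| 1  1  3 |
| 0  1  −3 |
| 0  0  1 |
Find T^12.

[[1, 12, −162], [0, 1, −36], [0, 0, 1]]

T = I + N where N = [[0, 1, 3], [0, 0, −3], [0, 0, 0]] is strictly upper-triangular, so N^3 = 0.
(I + N)^12 = I + 12·N + 66·N^2 = [[1, 12, −162], [0, 1, −36], [0, 0, 1]].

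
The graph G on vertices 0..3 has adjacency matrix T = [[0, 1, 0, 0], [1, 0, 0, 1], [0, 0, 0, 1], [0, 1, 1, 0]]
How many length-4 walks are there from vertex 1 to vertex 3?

0

The number of length-4 walks from vertex 1 to vertex 3 is entry (1,3) of T⁴, where T is the adjacency matrix.
T² = [[1, 0, 0, 1], [0, 2, 1, 0], [0, 1, 1, 0], [1, 0, 0, 2]]
T³ = [[0, 2, 1, 0], [2, 0, 0, 3], [1, 0, 0, 2], [0, 3, 2, 0]]
T⁴ = [[2, 0, 0, 3], [0, 5, 3, 0], [0, 3, 2, 0], [3, 0, 0, 5]]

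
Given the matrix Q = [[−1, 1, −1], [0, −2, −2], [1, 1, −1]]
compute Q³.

[[0, 8, 8], [8, 0, −8], [0, 0, 8]]

Q² = [[0, −4, 0], [−2, 2, 6], [−2, −2, −2]]
Q³ = [[0, 8, 8], [8, 0, −8], [0, 0, 8]]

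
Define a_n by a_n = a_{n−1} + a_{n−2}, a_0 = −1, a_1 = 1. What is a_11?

With companion matrix A = [[1, 1], [1, 0]], [a_n, a_{n−1}]ᵀ = A·[a_{n−1}, a_{n−2}]ᵀ, so [a_11, a_10]ᵀ = A^10·[a_1, a_0]ᵀ.
A^10 = [[89, 55], [55, 34]], giving [a_11, a_10]ᵀ = [[34], [21]].

34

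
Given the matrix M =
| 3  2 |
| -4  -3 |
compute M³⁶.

[[1, 0], [0, 1]]

M² = I (check: tr M = 0 and det M = -1), so M³⁶ = I since 36 is even.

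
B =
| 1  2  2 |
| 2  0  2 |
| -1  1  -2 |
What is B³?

[[9, 8, 10], [12, 0, 12], [-9, 10, -10]]

B² = [[3, 4, 2], [0, 6, 0], [3, -4, 4]]
B³ = [[9, 8, 10], [12, 0, 12], [-9, 10, -10]]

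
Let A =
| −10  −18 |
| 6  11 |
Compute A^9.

tr A = 1 and det A = −2, so the characteristic polynomial is λ² − (1)λ + (−2) with roots 2 and −1.
Eigenvectors give P = [[−3, −2], [2, 1]] with P⁻¹ = [[1, 2], [−2, −3]], and A = P·diag(2, −1)·P⁻¹.
Then A^9 = P·diag(512, −1)·P⁻¹ = [[−1536, 2], [1024, −1]] · [[1, 2], [−2, −3]] = [[−1540, −3078], [1026, 2051]].

[[−1540, −3078], [1026, 2051]]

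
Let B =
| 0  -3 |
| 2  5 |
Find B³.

tr B = 5 and det B = 6, so the characteristic polynomial is λ² − (5)λ + (6) with roots 2 and 3.
Eigenvectors give P = [[3, -1], [-2, 1]] with P⁻¹ = [[1, 1], [2, 3]], and B = P·diag(2, 3)·P⁻¹.
Then B³ = P·diag(8, 27)·P⁻¹ = [[24, -27], [-16, 27]] · [[1, 1], [2, 3]] = [[-30, -57], [38, 65]].

[[-30, -57], [38, 65]]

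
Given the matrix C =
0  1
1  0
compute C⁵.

C² = I (check: tr C = 0 and det C = −1), so C⁵ = C since 5 is odd.

[[0, 1], [1, 0]]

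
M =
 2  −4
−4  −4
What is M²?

[[20, 8], [8, 32]]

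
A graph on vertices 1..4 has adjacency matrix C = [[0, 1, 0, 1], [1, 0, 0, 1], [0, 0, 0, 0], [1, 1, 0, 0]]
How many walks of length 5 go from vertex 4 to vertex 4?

10

The number of length-5 walks from vertex 4 to vertex 4 is entry (4,4) of C⁵, where C is the adjacency matrix.
C² = [[2, 1, 0, 1], [1, 2, 0, 1], [0, 0, 0, 0], [1, 1, 0, 2]]
C³ = [[2, 3, 0, 3], [3, 2, 0, 3], [0, 0, 0, 0], [3, 3, 0, 2]]
C⁴ = [[6, 5, 0, 5], [5, 6, 0, 5], [0, 0, 0, 0], [5, 5, 0, 6]]
C⁵ = [[10, 11, 0, 11], [11, 10, 0, 11], [0, 0, 0, 0], [11, 11, 0, 10]]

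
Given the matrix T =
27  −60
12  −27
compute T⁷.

[[19683, −43740], [8748, −19683]]

tr T = 0 and det T = −9, so the characteristic polynomial is λ² − (0)λ + (−9) with roots 3 and −3.
Eigenvectors give P = [[5, 2], [2, 1]] with P⁻¹ = [[1, −2], [−2, 5]], and T = P·diag(3, −3)·P⁻¹.
Then T⁷ = P·diag(2187, −2187)·P⁻¹ = [[10935, −4374], [4374, −2187]] · [[1, −2], [−2, 5]] = [[19683, −43740], [8748, −19683]].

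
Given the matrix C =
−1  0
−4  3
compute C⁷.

[[−1, 0], [−2188, 2187]]

tr C = 2 and det C = −3, so the characteristic polynomial is λ² − (2)λ + (−3) with roots −1 and 3.
Eigenvectors give P = [[1, 0], [1, 1]] with P⁻¹ = [[1, 0], [−1, 1]], and C = P·diag(−1, 3)·P⁻¹.
Then C⁷ = P·diag(−1, 2187)·P⁻¹ = [[−1, 0], [−1, 2187]] · [[1, 0], [−1, 1]] = [[−1, 0], [−2188, 2187]].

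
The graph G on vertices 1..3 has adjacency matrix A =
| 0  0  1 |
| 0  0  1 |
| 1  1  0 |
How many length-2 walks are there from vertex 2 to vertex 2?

The number of length-2 walks from vertex 2 to vertex 2 is entry (2,2) of A², where A is the adjacency matrix.
A² = [[1, 1, 0], [1, 1, 0], [0, 0, 2]]

1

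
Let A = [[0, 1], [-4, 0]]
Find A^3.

A^2 = [[-4, 0], [0, -4]]
A^3 = [[0, -4], [16, 0]]

[[0, -4], [16, 0]]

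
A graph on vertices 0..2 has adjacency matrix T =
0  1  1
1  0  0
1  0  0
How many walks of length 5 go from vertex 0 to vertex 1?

4

The number of length-5 walks from vertex 0 to vertex 1 is entry (0,1) of T⁵, where T is the adjacency matrix.
T² = [[2, 0, 0], [0, 1, 1], [0, 1, 1]]
T³ = [[0, 2, 2], [2, 0, 0], [2, 0, 0]]
T⁴ = [[4, 0, 0], [0, 2, 2], [0, 2, 2]]
T⁵ = [[0, 4, 4], [4, 0, 0], [4, 0, 0]]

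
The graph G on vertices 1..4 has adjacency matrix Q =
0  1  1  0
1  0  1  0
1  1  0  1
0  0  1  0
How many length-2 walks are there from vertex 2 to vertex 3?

The number of length-2 walks from vertex 2 to vertex 3 is entry (2,3) of Q², where Q is the adjacency matrix.
Q² = [[2, 1, 1, 1], [1, 2, 1, 1], [1, 1, 3, 0], [1, 1, 0, 1]]

1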